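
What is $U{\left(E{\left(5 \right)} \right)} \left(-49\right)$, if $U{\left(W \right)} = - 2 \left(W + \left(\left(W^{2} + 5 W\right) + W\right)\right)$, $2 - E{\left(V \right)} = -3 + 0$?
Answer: $5880$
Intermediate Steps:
$E{\left(V \right)} = 5$ ($E{\left(V \right)} = 2 - \left(-3 + 0\right) = 2 - -3 = 2 + 3 = 5$)
$U{\left(W \right)} = - 14 W - 2 W^{2}$ ($U{\left(W \right)} = - 2 \left(W + \left(W^{2} + 6 W\right)\right) = - 2 \left(W^{2} + 7 W\right) = - 14 W - 2 W^{2}$)
$U{\left(E{\left(5 \right)} \right)} \left(-49\right) = \left(-2\right) 5 \left(7 + 5\right) \left(-49\right) = \left(-2\right) 5 \cdot 12 \left(-49\right) = \left(-120\right) \left(-49\right) = 5880$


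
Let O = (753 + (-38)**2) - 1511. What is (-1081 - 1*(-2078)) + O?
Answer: 1683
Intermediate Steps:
O = 686 (O = (753 + 1444) - 1511 = 2197 - 1511 = 686)
(-1081 - 1*(-2078)) + O = (-1081 - 1*(-2078)) + 686 = (-1081 + 2078) + 686 = 997 + 686 = 1683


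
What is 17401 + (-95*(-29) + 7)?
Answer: 20163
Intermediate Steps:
17401 + (-95*(-29) + 7) = 17401 + (2755 + 7) = 17401 + 2762 = 20163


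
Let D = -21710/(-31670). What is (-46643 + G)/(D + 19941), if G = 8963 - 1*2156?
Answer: -63080306/31577659 ≈ -1.9976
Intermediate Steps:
D = 2171/3167 (D = -21710*(-1/31670) = 2171/3167 ≈ 0.68551)
G = 6807 (G = 8963 - 2156 = 6807)
(-46643 + G)/(D + 19941) = (-46643 + 6807)/(2171/3167 + 19941) = -39836/63155318/3167 = -39836*3167/63155318 = -63080306/31577659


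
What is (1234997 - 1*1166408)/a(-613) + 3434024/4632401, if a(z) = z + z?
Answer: -313521638765/5679323626 ≈ -55.204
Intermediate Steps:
a(z) = 2*z
(1234997 - 1*1166408)/a(-613) + 3434024/4632401 = (1234997 - 1*1166408)/((2*(-613))) + 3434024/4632401 = (1234997 - 1166408)/(-1226) + 3434024*(1/4632401) = 68589*(-1/1226) + 3434024/4632401 = -68589/1226 + 3434024/4632401 = -313521638765/5679323626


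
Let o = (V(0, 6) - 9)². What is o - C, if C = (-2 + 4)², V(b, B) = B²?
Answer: 725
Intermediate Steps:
C = 4 (C = 2² = 4)
o = 729 (o = (6² - 9)² = (36 - 9)² = 27² = 729)
o - C = 729 - 1*4 = 729 - 4 = 725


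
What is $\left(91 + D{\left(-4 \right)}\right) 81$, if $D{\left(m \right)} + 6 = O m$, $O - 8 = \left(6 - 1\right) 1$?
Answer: $2673$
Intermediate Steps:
$O = 13$ ($O = 8 + \left(6 - 1\right) 1 = 8 + 5 \cdot 1 = 8 + 5 = 13$)
$D{\left(m \right)} = -6 + 13 m$
$\left(91 + D{\left(-4 \right)}\right) 81 = \left(91 + \left(-6 + 13 \left(-4\right)\right)\right) 81 = \left(91 - 58\right) 81 = 33 \cdot 81 = 2673$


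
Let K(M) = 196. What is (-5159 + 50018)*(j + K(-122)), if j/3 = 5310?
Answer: 723396234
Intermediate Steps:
j = 15930 (j = 3*5310 = 15930)
(-5159 + 50018)*(j + K(-122)) = (-5159 + 50018)*(15930 + 196) = 44859*16126 = 723396234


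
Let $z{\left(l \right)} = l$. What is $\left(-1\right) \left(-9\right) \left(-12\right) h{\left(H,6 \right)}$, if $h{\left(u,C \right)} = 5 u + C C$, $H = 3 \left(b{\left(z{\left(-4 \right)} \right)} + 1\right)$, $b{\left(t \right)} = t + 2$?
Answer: $-2268$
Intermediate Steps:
$b{\left(t \right)} = 2 + t$
$H = -3$ ($H = 3 \left(\left(2 - 4\right) + 1\right) = 3 \left(-2 + 1\right) = 3 \left(-1\right) = -3$)
$h{\left(u,C \right)} = C^{2} + 5 u$ ($h{\left(u,C \right)} = 5 u + C^{2} = C^{2} + 5 u$)
$\left(-1\right) \left(-9\right) \left(-12\right) h{\left(H,6 \right)} = \left(-1\right) \left(-9\right) \left(-12\right) \left(6^{2} + 5 \left(-3\right)\right) = 9 \left(-12\right) \left(36 - 15\right) = \left(-108\right) 21 = -2268$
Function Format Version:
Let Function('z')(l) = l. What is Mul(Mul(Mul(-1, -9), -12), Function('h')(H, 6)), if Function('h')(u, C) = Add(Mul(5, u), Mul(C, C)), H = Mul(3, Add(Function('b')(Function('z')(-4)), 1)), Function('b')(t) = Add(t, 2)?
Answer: -2268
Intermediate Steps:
Function('b')(t) = Add(2, t)
H = -3 (H = Mul(3, Add(Add(2, -4), 1)) = Mul(3, Add(-2, 1)) = Mul(3, -1) = -3)
Function('h')(u, C) = Add(Pow(C, 2), Mul(5, u)) (Function('h')(u, C) = Add(Mul(5, u), Pow(C, 2)) = Add(Pow(C, 2), Mul(5, u)))
Mul(Mul(Mul(-1, -9), -12), Function('h')(H, 6)) = Mul(Mul(Mul(-1, -9), -12), Add(Pow(6, 2), Mul(5, -3))) = Mul(Mul(9, -12), Add(36, -15)) = Mul(-108, 21) = -2268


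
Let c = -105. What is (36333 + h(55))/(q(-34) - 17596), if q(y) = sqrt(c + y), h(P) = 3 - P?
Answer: -638400476/309619355 - 36281*I*sqrt(139)/309619355 ≈ -2.0619 - 0.0013815*I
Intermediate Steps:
q(y) = sqrt(-105 + y)
(36333 + h(55))/(q(-34) - 17596) = (36333 + (3 - 1*55))/(sqrt(-105 - 34) - 17596) = (36333 + (3 - 55))/(sqrt(-139) - 17596) = (36333 - 52)/(I*sqrt(139) - 17596) = 36281/(-17596 + I*sqrt(139))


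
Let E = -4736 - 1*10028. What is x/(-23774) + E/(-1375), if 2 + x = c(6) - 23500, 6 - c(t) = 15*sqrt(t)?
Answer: 191653168/16344625 + 15*sqrt(6)/23774 ≈ 11.727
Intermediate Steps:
c(t) = 6 - 15*sqrt(t)
E = -14764 (E = -4736 - 10028 = -14764)
x = -23496 - 15*sqrt(6) (x = -2 + ((6 - 15*sqrt(6)) - 23500) = -2 + (-23494 - 15*sqrt(6)) = -23496 - 15*sqrt(6) ≈ -23533.)
x/(-23774) + E/(-1375) = (-23496 - 15*sqrt(6))/(-23774) - 14764/(-1375) = (-23496 - 15*sqrt(6))*(-1/23774) - 14764*(-1/1375) = (11748/11887 + 15*sqrt(6)/23774) + 14764/1375 = 191653168/16344625 + 15*sqrt(6)/23774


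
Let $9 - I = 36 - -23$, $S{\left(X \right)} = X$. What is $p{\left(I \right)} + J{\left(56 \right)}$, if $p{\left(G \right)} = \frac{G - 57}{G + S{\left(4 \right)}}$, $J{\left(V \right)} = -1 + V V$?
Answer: $\frac{144317}{46} \approx 3137.3$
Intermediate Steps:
$J{\left(V \right)} = -1 + V^{2}$
$I = -50$ ($I = 9 - \left(36 - -23\right) = 9 - \left(36 + 23\right) = 9 - 59 = -50$)
$p{\left(G \right)} = \frac{-57 + G}{4 + G}$ ($p{\left(G \right)} = \frac{G - 57}{G + 4} = \frac{-57 + G}{4 + G}$)
$p{\left(I \right)} + J{\left(56 \right)} = \frac{-57 - 50}{4 - 50} - \left(1 - 56^{2}\right) = \frac{1}{-46} \left(-107\right) + \left(-1 + 3136\right) = \left(- \frac{1}{46}\right) \left(-107\right) + 3135 = \frac{107}{46} + 3135 = \frac{144317}{46}$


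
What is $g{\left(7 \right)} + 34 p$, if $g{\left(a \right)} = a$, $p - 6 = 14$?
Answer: $687$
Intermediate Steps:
$p = 20$ ($p = 6 + 14 = 20$)
$g{\left(7 \right)} + 34 p = 7 + 34 \cdot 20 = 7 + 680 = 687$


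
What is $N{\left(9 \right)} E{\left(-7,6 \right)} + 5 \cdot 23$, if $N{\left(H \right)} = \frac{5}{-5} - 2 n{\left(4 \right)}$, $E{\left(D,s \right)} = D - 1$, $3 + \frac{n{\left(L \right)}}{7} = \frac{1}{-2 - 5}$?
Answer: $-229$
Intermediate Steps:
$n{\left(L \right)} = -22$ ($n{\left(L \right)} = -21 + \frac{7}{-2 - 5} = -21 + \frac{7}{-7} = -21 + 7 \left(- \frac{1}{7}\right) = -21 - 1 = -22$)
$E{\left(D,s \right)} = -1 + D$ ($E{\left(D,s \right)} = D - 1 = -1 + D$)
$N{\left(H \right)} = 43$ ($N{\left(H \right)} = \frac{5}{-5} - -44 = 5 \left(- \frac{1}{5}\right) + 44 = -1 + 44 = 43$)
$N{\left(9 \right)} E{\left(-7,6 \right)} + 5 \cdot 23 = 43 \left(-1 - 7\right) + 5 \cdot 23 = 43 \left(-8\right) + 115 = -344 + 115 = -229$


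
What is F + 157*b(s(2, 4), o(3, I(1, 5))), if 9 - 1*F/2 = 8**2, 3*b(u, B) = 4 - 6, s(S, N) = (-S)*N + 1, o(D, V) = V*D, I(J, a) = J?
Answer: -644/3 ≈ -214.67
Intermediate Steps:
o(D, V) = D*V
s(S, N) = 1 - N*S (s(S, N) = -N*S + 1 = 1 - N*S)
b(u, B) = -2/3 (b(u, B) = (4 - 6)/3 = (1/3)*(-2) = -2/3)
F = -110 (F = 18 - 2*8**2 = 18 - 2*64 = 18 - 128 = -110)
F + 157*b(s(2, 4), o(3, I(1, 5))) = -110 + 157*(-2/3) = -110 - 314/3 = -644/3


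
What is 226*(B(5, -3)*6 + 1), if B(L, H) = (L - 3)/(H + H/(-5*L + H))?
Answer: -19210/27 ≈ -711.48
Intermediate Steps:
B(L, H) = (-3 + L)/(H + H/(H - 5*L))
226*(B(5, -3)*6 + 1) = 226*(((-5*5² - 3*(-3) + 15*5 - 3*5)/((-3)*(1 - 3 - 5*5)))*6 + 1) = 226*(-(-5*25 + 9 + 75 - 15)/(3*(1 - 3 - 25))*6 + 1) = 226*(-⅓*(-125 + 9 + 75 - 15)/(-27)*6 + 1) = 226*(-⅓*(-1/27)*(-56)*6 + 1) = 226*(-56/81*6 + 1) = 226*(-112/27 + 1) = 226*(-85/27) = -19210/27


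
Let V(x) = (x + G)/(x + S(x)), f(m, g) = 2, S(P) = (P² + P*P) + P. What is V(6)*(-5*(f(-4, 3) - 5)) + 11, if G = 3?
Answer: 353/28 ≈ 12.607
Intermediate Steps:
S(P) = P + 2*P² (S(P) = (P² + P²) + P = 2*P² + P = P + 2*P²)
V(x) = (3 + x)/(x + x*(1 + 2*x)) (V(x) = (x + 3)/(x + x*(1 + 2*x)) = (3 + x)/(x + x*(1 + 2*x)))
V(6)*(-5*(f(-4, 3) - 5)) + 11 = ((½)*(3 + 6)/(6*(1 + 6)))*(-5*(2 - 5)) + 11 = ((½)*(⅙)*9/7)*(-5*(-3)) + 11 = ((½)*(⅙)*(⅐)*9)*15 + 11 = (3/28)*15 + 11 = 45/28 + 11 = 353/28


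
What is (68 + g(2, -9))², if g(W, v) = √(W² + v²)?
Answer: (68 + √85)² ≈ 5962.9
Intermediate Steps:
(68 + g(2, -9))² = (68 + √(2² + (-9)²))² = (68 + √(4 + 81))² = (68 + √85)²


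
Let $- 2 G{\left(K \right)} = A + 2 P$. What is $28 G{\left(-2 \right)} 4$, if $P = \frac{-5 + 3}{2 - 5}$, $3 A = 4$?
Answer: $- \frac{448}{3} \approx -149.33$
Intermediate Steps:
$A = \frac{4}{3}$ ($A = \frac{1}{3} \cdot 4 = \frac{4}{3} \approx 1.3333$)
$P = \frac{2}{3}$ ($P = - \frac{2}{-3} = \left(-2\right) \left(- \frac{1}{3}\right) = \frac{2}{3} \approx 0.66667$)
$G{\left(K \right)} = - \frac{4}{3}$ ($G{\left(K \right)} = - \frac{\frac{4}{3} + 2 \cdot \frac{2}{3}}{2} = - \frac{\frac{4}{3} + \frac{4}{3}}{2} = \left(- \frac{1}{2}\right) \frac{8}{3} = - \frac{4}{3}$)
$28 G{\left(-2 \right)} 4 = 28 \left(- \frac{4}{3}\right) 4 = \left(- \frac{112}{3}\right) 4 = - \frac{448}{3}$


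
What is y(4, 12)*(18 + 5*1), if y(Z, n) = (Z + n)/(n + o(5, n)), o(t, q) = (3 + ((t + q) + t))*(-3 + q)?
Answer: 368/237 ≈ 1.5527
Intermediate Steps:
o(t, q) = (-3 + q)*(3 + q + 2*t) (o(t, q) = (3 + ((q + t) + t))*(-3 + q) = (3 + (q + 2*t))*(-3 + q) = (3 + q + 2*t)*(-3 + q) = (-3 + q)*(3 + q + 2*t))
y(Z, n) = (Z + n)/(-39 + n² + 11*n) (y(Z, n) = (Z + n)/(n + (-9 + n² - 6*5 + 2*n*5)) = (Z + n)/(n + (-9 + n² - 30 + 10*n)) = (Z + n)/(n + (-39 + n² + 10*n)) = (Z + n)/(-39 + n² + 11*n))
y(4, 12)*(18 + 5*1) = ((4 + 12)/(-39 + 12² + 11*12))*(18 + 5*1) = (16/(-39 + 144 + 132))*(18 + 5) = (16/237)*23 = 368/237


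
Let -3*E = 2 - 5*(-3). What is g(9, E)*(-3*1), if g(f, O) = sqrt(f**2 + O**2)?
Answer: -sqrt(1018) ≈ -31.906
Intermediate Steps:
E = -17/3 (E = -(2 - 5*(-3))/3 = -(2 + 15)/3 = -1/3*17 = -17/3 ≈ -5.6667)
g(f, O) = sqrt(O**2 + f**2)
g(9, E)*(-3*1) = sqrt((-17/3)**2 + 9**2)*(-3*1) = sqrt(289/9 + 81)*(-3) = sqrt(1018/9)*(-3) = (sqrt(1018)/3)*(-3) = -sqrt(1018)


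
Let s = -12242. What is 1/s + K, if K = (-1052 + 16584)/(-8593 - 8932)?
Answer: -190160269/214541050 ≈ -0.88636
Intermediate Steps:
K = -15532/17525 (K = 15532/(-17525) = 15532*(-1/17525) = -15532/17525 ≈ -0.88628)
1/s + K = 1/(-12242) - 15532/17525 = -1/12242 - 15532/17525 = -190160269/214541050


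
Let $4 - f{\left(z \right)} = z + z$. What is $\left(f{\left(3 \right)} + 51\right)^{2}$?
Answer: $2401$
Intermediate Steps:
$f{\left(z \right)} = 4 - 2 z$ ($f{\left(z \right)} = 4 - \left(z + z\right) = 4 - 2 z$)
$\left(f{\left(3 \right)} + 51\right)^{2} = \left(\left(4 - 6\right) + 51\right)^{2} = \left(-2 + 51\right)^{2} = 49^{2} = 2401$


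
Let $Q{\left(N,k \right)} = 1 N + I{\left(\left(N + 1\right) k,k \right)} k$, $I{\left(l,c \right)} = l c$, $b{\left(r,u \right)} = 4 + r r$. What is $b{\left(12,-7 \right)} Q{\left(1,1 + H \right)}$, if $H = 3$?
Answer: $19092$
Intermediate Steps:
$b{\left(r,u \right)} = 4 + r^{2}$
$I{\left(l,c \right)} = c l$
$Q{\left(N,k \right)} = N + k^{3} \left(1 + N\right)$ ($Q{\left(N,k \right)} = 1 N + k \left(N + 1\right) k k = N + k \left(1 + N\right) k k = N + k k \left(1 + N\right) k = N + k^{2} \left(1 + N\right) k = N + k^{3} \left(1 + N\right)$)
$b{\left(12,-7 \right)} Q{\left(1,1 + H \right)} = \left(4 + 12^{2}\right) \left(1 + \left(1 + 3\right)^{3} \left(1 + 1\right)\right) = \left(4 + 144\right) \left(1 + 4^{3} \cdot 2\right) = 148 \left(1 + 64 \cdot 2\right) = 148 \left(1 + 128\right) = 148 \cdot 129 = 19092$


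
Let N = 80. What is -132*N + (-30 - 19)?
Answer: -10609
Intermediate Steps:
-132*N + (-30 - 19) = -132*80 + (-30 - 19) = -10560 - 49 = -10609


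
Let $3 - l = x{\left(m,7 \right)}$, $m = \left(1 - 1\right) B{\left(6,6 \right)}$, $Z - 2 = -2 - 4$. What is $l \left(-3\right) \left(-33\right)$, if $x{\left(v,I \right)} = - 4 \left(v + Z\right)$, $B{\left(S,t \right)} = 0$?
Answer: $-1287$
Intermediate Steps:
$Z = -4$ ($Z = 2 - 6 = -4$)
$m = 0$ ($m = \left(1 - 1\right) 0 = 0 \cdot 0 = 0$)
$x{\left(v,I \right)} = 16 - 4 v$ ($x{\left(v,I \right)} = - 4 \left(v - 4\right) = - 4 \left(-4 + v\right) = 16 - 4 v$)
$l = -13$ ($l = 3 - \left(16 - 0\right) = 3 - \left(16 + 0\right) = 3 - 16 = -13$)
$l \left(-3\right) \left(-33\right) = \left(-13\right) \left(-3\right) \left(-33\right) = 39 \left(-33\right) = -1287$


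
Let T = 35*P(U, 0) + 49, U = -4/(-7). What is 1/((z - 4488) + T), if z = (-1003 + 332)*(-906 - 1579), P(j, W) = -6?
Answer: 1/1662786 ≈ 6.0140e-7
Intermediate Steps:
U = 4/7 (U = -4*(-⅐) = 4/7 ≈ 0.57143)
z = 1667435 (z = -671*(-2485) = 1667435)
T = -161 (T = 35*(-6) + 49 = -210 + 49 = -161)
1/((z - 4488) + T) = 1/((1667435 - 4488) - 161) = 1/(1662947 - 161) = 1/1662786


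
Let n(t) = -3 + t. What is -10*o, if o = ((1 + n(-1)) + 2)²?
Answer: -10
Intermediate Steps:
o = 1 (o = ((1 + (-3 - 1)) + 2)² = ((1 - 4) + 2)² = (-3 + 2)² = (-1)² = 1)
-10*o = -10*1 = -10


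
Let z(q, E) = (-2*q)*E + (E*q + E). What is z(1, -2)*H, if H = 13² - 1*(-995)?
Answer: 0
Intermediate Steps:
H = 1164 (H = 169 + 995 = 1164)
z(q, E) = E - E*q (z(q, E) = -2*E*q + (E + E*q) = E - E*q)
z(1, -2)*H = -2*(1 - 1*1)*1164 = -2*(1 - 1)*1164 = -2*0*1164 = 0*1164 = 0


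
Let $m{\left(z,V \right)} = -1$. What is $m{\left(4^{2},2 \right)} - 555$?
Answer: $-556$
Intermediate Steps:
$m{\left(4^{2},2 \right)} - 555 = -1 - 555 = -556$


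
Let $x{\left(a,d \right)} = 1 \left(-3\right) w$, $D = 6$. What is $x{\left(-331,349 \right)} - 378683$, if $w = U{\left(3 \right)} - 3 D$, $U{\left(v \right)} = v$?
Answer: $-378638$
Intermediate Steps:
$w = -15$ ($w = 3 - 18 = -15$)
$x{\left(a,d \right)} = 45$ ($x{\left(a,d \right)} = 1 \left(-3\right) \left(-15\right) = \left(-3\right) \left(-15\right) = 45$)
$x{\left(-331,349 \right)} - 378683 = 45 - 378683 = -378638$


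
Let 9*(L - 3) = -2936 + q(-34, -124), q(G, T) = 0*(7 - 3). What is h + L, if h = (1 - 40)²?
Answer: 10780/9 ≈ 1197.8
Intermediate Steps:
q(G, T) = 0 (q(G, T) = 0*4 = 0)
L = -2909/9 (L = 3 + (-2936 + 0)/9 = 3 + (⅑)*(-2936) = 3 - 2936/9 = -2909/9 ≈ -323.22)
h = 1521 (h = (-39)² = 1521)
h + L = 1521 - 2909/9 = 10780/9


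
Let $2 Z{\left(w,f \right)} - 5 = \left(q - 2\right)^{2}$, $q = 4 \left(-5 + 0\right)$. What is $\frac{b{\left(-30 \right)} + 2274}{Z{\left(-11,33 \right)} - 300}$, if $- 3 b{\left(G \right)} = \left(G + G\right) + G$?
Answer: $- \frac{1536}{37} \approx -41.513$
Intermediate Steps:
$q = -20$ ($q = 4 \left(-5\right) = -20$)
$Z{\left(w,f \right)} = \frac{489}{2}$ ($Z{\left(w,f \right)} = \frac{5}{2} + \frac{\left(-20 - 2\right)^{2}}{2} = \frac{5}{2} + \frac{\left(-22\right)^{2}}{2} = \frac{5}{2} + \frac{1}{2} \cdot 484 = \frac{5}{2} + 242 = \frac{489}{2}$)
$b{\left(G \right)} = - G$ ($b{\left(G \right)} = - \frac{\left(G + G\right) + G}{3} = - \frac{2 G + G}{3} = - \frac{3 G}{3} = - G$)
$\frac{b{\left(-30 \right)} + 2274}{Z{\left(-11,33 \right)} - 300} = \frac{\left(-1\right) \left(-30\right) + 2274}{\frac{489}{2} - 300} = \frac{30 + 2274}{- \frac{111}{2}} = 2304 \left(- \frac{2}{111}\right) = - \frac{1536}{37}$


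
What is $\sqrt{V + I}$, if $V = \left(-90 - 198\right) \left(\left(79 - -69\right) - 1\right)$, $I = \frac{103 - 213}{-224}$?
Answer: $\frac{i \sqrt{33191039}}{28} \approx 205.76 i$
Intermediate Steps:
$I = \frac{55}{112}$ ($I = \left(-110\right) \left(- \frac{1}{224}\right) = \frac{55}{112} \approx 0.49107$)
$V = -42336$ ($V = - 288 \left(\left(79 + 69\right) - 1\right) = - 288 \left(148 - 1\right) = \left(-288\right) 147 = -42336$)
$\sqrt{V + I} = \sqrt{-42336 + \frac{55}{112}} = \sqrt{- \frac{4741577}{112}} = \frac{i \sqrt{33191039}}{28}$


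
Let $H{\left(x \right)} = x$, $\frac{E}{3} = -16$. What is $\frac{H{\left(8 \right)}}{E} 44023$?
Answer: $- \frac{44023}{6} \approx -7337.2$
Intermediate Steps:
$E = -48$ ($E = 3 \left(-16\right) = -48$)
$\frac{H{\left(8 \right)}}{E} 44023 = \frac{8}{-48} \cdot 44023 = 8 \left(- \frac{1}{48}\right) 44023 = \left(- \frac{1}{6}\right) 44023 = - \frac{44023}{6}$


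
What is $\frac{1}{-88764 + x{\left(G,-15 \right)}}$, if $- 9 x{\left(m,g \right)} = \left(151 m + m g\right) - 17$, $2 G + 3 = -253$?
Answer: $- \frac{9}{781451} \approx -1.1517 \cdot 10^{-5}$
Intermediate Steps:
$G = -128$ ($G = - \frac{3}{2} + \frac{1}{2} \left(-253\right) = - \frac{3}{2} - \frac{253}{2} = -128$)
$x{\left(m,g \right)} = \frac{17}{9} - \frac{151 m}{9} - \frac{g m}{9}$ ($x{\left(m,g \right)} = - \frac{\left(151 m + m g\right) - 17}{9} = - \frac{\left(151 m + g m\right) - 17}{9} = - \frac{-17 + 151 m + g m}{9} = \frac{17}{9} - \frac{151 m}{9} - \frac{g m}{9}$)
$\frac{1}{-88764 + x{\left(G,-15 \right)}} = \frac{1}{-88764 - \left(- \frac{19345}{9} + \frac{640}{3}\right)} = \frac{1}{-88764 + \left(\frac{17}{9} + \frac{19328}{9} - \frac{640}{3}\right)} = \frac{1}{-88764 + \frac{17425}{9}} = \frac{1}{- \frac{781451}{9}} = - \frac{9}{781451}$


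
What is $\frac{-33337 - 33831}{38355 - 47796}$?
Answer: $\frac{67168}{9441} \approx 7.1145$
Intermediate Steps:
$\frac{-33337 - 33831}{38355 - 47796} = - \frac{67168}{-9441} = \left(-67168\right) \left(- \frac{1}{9441}\right) = \frac{67168}{9441}$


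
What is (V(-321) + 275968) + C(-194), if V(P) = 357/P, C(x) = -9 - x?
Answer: 29548252/107 ≈ 2.7615e+5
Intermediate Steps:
(V(-321) + 275968) + C(-194) = (357/(-321) + 275968) + (-9 - 1*(-194)) = (357*(-1/321) + 275968) + (-9 + 194) = (-119/107 + 275968) + 185 = 29528457/107 + 185 = 29548252/107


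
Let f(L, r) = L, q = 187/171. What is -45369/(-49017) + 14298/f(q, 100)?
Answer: 39950996763/3055393 ≈ 13076.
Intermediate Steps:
q = 187/171 (q = 187*(1/171) = 187/171 ≈ 1.0936)
-45369/(-49017) + 14298/f(q, 100) = -45369/(-49017) + 14298/(187/171) = -45369*(-1/49017) + 14298*(171/187) = 15123/16339 + 2444958/187 = 39950996763/3055393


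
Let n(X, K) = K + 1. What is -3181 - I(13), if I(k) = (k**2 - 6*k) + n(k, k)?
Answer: -3286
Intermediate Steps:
n(X, K) = 1 + K
I(k) = 1 + k**2 - 5*k (I(k) = (k**2 - 6*k) + (1 + k) = 1 + k**2 - 5*k)
-3181 - I(13) = -3181 - (1 + 13**2 - 5*13) = -3181 - (1 + 169 - 65) = -3181 - 1*105 = -3181 - 105 = -3286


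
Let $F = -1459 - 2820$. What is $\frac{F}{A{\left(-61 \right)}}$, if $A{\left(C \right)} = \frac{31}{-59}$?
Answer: $\frac{252461}{31} \approx 8143.9$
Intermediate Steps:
$F = -4279$
$A{\left(C \right)} = - \frac{31}{59}$ ($A{\left(C \right)} = 31 \left(- \frac{1}{59}\right) = - \frac{31}{59}$)
$\frac{F}{A{\left(-61 \right)}} = - \frac{4279}{- \frac{31}{59}} = \left(-4279\right) \left(- \frac{59}{31}\right) = \frac{252461}{31}$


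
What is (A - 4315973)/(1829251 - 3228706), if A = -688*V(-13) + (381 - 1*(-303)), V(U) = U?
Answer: 861269/279891 ≈ 3.0772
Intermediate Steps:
A = 9628 (A = -688*(-13) + (381 - 1*(-303)) = 8944 + (381 + 303) = 8944 + 684 = 9628)
(A - 4315973)/(1829251 - 3228706) = (9628 - 4315973)/(1829251 - 3228706) = -4306345/(-1399455) = -4306345*(-1/1399455) = 861269/279891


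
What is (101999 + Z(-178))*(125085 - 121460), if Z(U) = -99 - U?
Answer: 370032750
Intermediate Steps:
(101999 + Z(-178))*(125085 - 121460) = (101999 + (-99 - 1*(-178)))*(125085 - 121460) = (101999 + (-99 + 178))*3625 = (101999 + 79)*3625 = 102078*3625 = 370032750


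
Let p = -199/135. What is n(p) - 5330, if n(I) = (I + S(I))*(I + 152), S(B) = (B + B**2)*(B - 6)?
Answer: -2105200056329/332150625 ≈ -6338.1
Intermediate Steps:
p = -199/135 (p = -199*1/135 = -199/135 ≈ -1.4741)
S(B) = (-6 + B)*(B + B**2) (S(B) = (B + B**2)*(-6 + B) = (-6 + B)*(B + B**2))
n(I) = (152 + I)*(I + I*(-6 + I**2 - 5*I)) (n(I) = (I + I*(-6 + I**2 - 5*I))*(I + 152) = (I + I*(-6 + I**2 - 5*I))*(152 + I) = (152 + I)*(I + I*(-6 + I**2 - 5*I)))
n(p) - 5330 = -199*(-760 + (-199/135)**3 - 765*(-199/135) + 147*(-199/135)**2)/135 - 5330 = -199*(-760 - 7880599/2460375 + 3383/3 + 147*(39601/18225))/135 - 5330 = -199*(-760 - 7880599/2460375 + 3383/3 + 1940449/6075)/135 - 5330 = -199/135*1682599121/2460375 - 5330 = -334837225079/332150625 - 5330 = -2105200056329/332150625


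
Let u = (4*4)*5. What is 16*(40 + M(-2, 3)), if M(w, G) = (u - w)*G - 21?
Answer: 4240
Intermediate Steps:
u = 80 (u = 16*5 = 80)
M(w, G) = -21 + G*(80 - w) (M(w, G) = (80 - w)*G - 21 = G*(80 - w) - 21 = -21 + G*(80 - w))
16*(40 + M(-2, 3)) = 16*(40 + (-21 + 80*3 - 1*3*(-2))) = 16*(40 + (-21 + 240 + 6)) = 16*(40 + 225) = 16*265 = 4240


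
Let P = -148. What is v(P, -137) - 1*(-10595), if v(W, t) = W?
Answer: 10447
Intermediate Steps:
v(P, -137) - 1*(-10595) = -148 - 1*(-10595) = -148 + 10595 = 10447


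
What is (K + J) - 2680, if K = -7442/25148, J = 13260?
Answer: 133029199/12574 ≈ 10580.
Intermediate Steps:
K = -3721/12574 (K = -7442*1/25148 = -3721/12574 ≈ -0.29593)
(K + J) - 2680 = (-3721/12574 + 13260) - 2680 = 166727519/12574 - 2680 = 133029199/12574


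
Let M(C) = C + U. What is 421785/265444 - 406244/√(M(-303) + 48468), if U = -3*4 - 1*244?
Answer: 421785/265444 - 406244*√47909/47909 ≈ -1854.4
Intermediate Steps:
U = -256 (U = -12 - 244 = -256)
M(C) = -256 + C (M(C) = C - 256 = -256 + C)
421785/265444 - 406244/√(M(-303) + 48468) = 421785/265444 - 406244/√((-256 - 303) + 48468) = 421785*(1/265444) - 406244/√(-559 + 48468) = 421785/265444 - 406244*√47909/47909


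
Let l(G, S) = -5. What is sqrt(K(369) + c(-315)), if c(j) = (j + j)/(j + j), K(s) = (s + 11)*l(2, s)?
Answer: 3*I*sqrt(211) ≈ 43.578*I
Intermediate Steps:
K(s) = -55 - 5*s (K(s) = (s + 11)*(-5) = (11 + s)*(-5) = -55 - 5*s)
c(j) = 1 (c(j) = (2*j)/((2*j)) = (2*j)*(1/(2*j)) = 1)
sqrt(K(369) + c(-315)) = sqrt((-55 - 5*369) + 1) = sqrt((-55 - 1845) + 1) = sqrt(-1900 + 1) = sqrt(-1899) = 3*I*sqrt(211)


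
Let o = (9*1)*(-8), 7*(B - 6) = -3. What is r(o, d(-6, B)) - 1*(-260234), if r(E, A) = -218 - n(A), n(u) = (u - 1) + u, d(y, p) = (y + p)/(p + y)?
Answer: 260015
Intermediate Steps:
B = 39/7 (B = 6 + (1/7)*(-3) = 6 - 3/7 = 39/7 ≈ 5.5714)
d(y, p) = 1 (d(y, p) = (p + y)/(p + y) = 1)
o = -72 (o = 9*(-8) = -72)
n(u) = -1 + 2*u (n(u) = (-1 + u) + u = -1 + 2*u)
r(E, A) = -217 - 2*A (r(E, A) = -218 - (-1 + 2*A) = -218 + (1 - 2*A) = -217 - 2*A)
r(o, d(-6, B)) - 1*(-260234) = (-217 - 2*1) - 1*(-260234) = (-217 - 2) + 260234 = -219 + 260234 = 260015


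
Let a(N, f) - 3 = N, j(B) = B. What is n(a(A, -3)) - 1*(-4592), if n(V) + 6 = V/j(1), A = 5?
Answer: 4594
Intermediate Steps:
a(N, f) = 3 + N
n(V) = -6 + V (n(V) = -6 + V/1 = -6 + V*1 = -6 + V)
n(a(A, -3)) - 1*(-4592) = (-6 + (3 + 5)) - 1*(-4592) = (-6 + 8) + 4592 = 2 + 4592 = 4594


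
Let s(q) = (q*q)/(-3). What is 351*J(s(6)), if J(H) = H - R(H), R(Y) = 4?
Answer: -5616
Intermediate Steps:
s(q) = -q**2/3 (s(q) = q**2*(-1/3) = -q**2/3)
J(H) = -4 + H (J(H) = H - 1*4 = H - 4 = -4 + H)
351*J(s(6)) = 351*(-4 - 1/3*6**2) = 351*(-4 - 1/3*36) = 351*(-4 - 12) = 351*(-16) = -5616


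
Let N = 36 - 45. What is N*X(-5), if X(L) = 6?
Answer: -54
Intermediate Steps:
N = -9
N*X(-5) = -9*6 = -54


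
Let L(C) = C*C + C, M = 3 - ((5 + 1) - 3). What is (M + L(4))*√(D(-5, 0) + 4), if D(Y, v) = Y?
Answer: 20*I ≈ 20.0*I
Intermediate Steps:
M = 0 (M = 3 - (6 - 3) = 3 - 1*3 = 3 - 3 = 0)
L(C) = C + C² (L(C) = C² + C = C + C²)
(M + L(4))*√(D(-5, 0) + 4) = (0 + 4*(1 + 4))*√(-5 + 4) = (0 + 4*5)*√(-1) = (0 + 20)*I = 20*I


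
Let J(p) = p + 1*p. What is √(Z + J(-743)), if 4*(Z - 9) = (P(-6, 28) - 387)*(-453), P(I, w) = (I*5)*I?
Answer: √87863/2 ≈ 148.21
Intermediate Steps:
P(I, w) = 5*I² (P(I, w) = (5*I)*I = 5*I²)
J(p) = 2*p (J(p) = p + p = 2*p)
Z = 93807/4 (Z = 9 + ((5*(-6)² - 387)*(-453))/4 = 9 + ((5*36 - 387)*(-453))/4 = 9 + ((180 - 387)*(-453))/4 = 9 + (-207*(-453))/4 = 9 + (¼)*93771 = 9 + 93771/4 = 93807/4 ≈ 23452.)
√(Z + J(-743)) = √(93807/4 + 2*(-743)) = √(93807/4 - 1486) = √(87863/4) = √87863/2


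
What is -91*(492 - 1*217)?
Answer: -25025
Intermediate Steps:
-91*(492 - 1*217) = -91*(492 - 217) = -91*275 = -25025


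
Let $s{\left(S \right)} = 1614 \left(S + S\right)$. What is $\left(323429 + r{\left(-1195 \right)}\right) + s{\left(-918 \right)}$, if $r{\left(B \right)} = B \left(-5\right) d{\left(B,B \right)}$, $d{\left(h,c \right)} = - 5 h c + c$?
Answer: $-42672026875$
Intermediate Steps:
$d{\left(h,c \right)} = c - 5 c h$ ($d{\left(h,c \right)} = - 5 c h + c = c - 5 c h$)
$r{\left(B \right)} = - 5 B^{2} \left(1 - 5 B\right)$ ($r{\left(B \right)} = B \left(-5\right) B \left(1 - 5 B\right) = - 5 B B \left(1 - 5 B\right) = - 5 B^{2} \left(1 - 5 B\right)$)
$s{\left(S \right)} = 3228 S$ ($s{\left(S \right)} = 1614 \cdot 2 S = 3228 S$)
$\left(323429 + r{\left(-1195 \right)}\right) + s{\left(-918 \right)} = \left(323429 + \left(-1195\right)^{2} \left(-5 + 25 \left(-1195\right)\right)\right) + 3228 \left(-918\right) = \left(323429 + 1428025 \left(-5 - 29875\right)\right) - 2963304 = \left(323429 + 1428025 \left(-29880\right)\right) - 2963304 = \left(323429 - 42669387000\right) - 2963304 = -42669063571 - 2963304 = -42672026875$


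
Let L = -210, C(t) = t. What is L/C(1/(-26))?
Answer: 5460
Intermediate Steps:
L/C(1/(-26)) = -210/(1/(-26)) = -210/(-1/26) = -210*(-26) = 5460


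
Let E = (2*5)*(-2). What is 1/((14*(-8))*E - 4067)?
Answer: -1/1827 ≈ -0.00054735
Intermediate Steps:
E = -20 (E = 10*(-2) = -20)
1/((14*(-8))*E - 4067) = 1/((14*(-8))*(-20) - 4067) = 1/(-112*(-20) - 4067) = 1/(2240 - 4067) = 1/(-1827) = -1/1827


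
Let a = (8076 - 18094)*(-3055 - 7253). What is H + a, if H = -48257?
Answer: 103217287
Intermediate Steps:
a = 103265544 (a = -10018*(-10308) = 103265544)
H + a = -48257 + 103265544 = 103217287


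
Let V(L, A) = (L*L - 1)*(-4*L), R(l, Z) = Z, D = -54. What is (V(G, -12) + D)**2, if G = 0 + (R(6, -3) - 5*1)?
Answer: 3849444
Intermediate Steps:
G = -8 (G = 0 + (-3 - 5*1) = 0 + (-3 - 5) = 0 - 8 = -8)
V(L, A) = -4*L*(-1 + L**2) (V(L, A) = (L**2 - 1)*(-4*L) = (-1 + L**2)*(-4*L) = -4*L*(-1 + L**2))
(V(G, -12) + D)**2 = (4*(-8)*(1 - 1*(-8)**2) - 54)**2 = (4*(-8)*(1 - 1*64) - 54)**2 = (4*(-8)*(1 - 64) - 54)**2 = (4*(-8)*(-63) - 54)**2 = (2016 - 54)**2 = 1962**2 = 3849444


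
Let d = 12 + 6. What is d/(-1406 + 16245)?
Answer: 18/14839 ≈ 0.0012130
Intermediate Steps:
d = 18
d/(-1406 + 16245) = 18/(-1406 + 16245) = 18/14839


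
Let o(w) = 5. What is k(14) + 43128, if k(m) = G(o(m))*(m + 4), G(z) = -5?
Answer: 43038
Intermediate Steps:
k(m) = -20 - 5*m (k(m) = -5*(m + 4) = -5*(4 + m) = -20 - 5*m)
k(14) + 43128 = (-20 - 5*14) + 43128 = (-20 - 70) + 43128 = -90 + 43128 = 43038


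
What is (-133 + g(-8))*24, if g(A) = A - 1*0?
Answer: -3384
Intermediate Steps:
g(A) = A (g(A) = A + 0 = A)
(-133 + g(-8))*24 = (-133 - 8)*24 = -141*24 = -3384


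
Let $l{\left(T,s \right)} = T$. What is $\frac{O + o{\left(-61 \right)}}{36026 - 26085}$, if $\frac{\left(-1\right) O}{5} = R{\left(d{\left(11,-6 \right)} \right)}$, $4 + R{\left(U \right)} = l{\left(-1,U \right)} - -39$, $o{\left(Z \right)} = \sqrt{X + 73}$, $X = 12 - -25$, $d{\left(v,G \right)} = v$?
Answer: $- \frac{170}{9941} + \frac{\sqrt{110}}{9941} \approx -0.016046$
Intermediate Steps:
$X = 37$ ($X = 12 + 25 = 37$)
$o{\left(Z \right)} = \sqrt{110}$ ($o{\left(Z \right)} = \sqrt{37 + 73} = \sqrt{110}$)
$R{\left(U \right)} = 34$ ($R{\left(U \right)} = -4 - -38 = -4 + \left(-1 + 39\right) = -4 + 38 = 34$)
$O = -170$ ($O = \left(-5\right) 34 = -170$)
$\frac{O + o{\left(-61 \right)}}{36026 - 26085} = \frac{-170 + \sqrt{110}}{36026 - 26085} = \frac{-170 + \sqrt{110}}{9941} = \left(-170 + \sqrt{110}\right) \frac{1}{9941} = - \frac{170}{9941} + \frac{\sqrt{110}}{9941}$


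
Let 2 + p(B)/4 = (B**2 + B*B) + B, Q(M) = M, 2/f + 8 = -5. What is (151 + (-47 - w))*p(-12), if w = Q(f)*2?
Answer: 1486176/13 ≈ 1.1432e+5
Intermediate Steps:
f = -2/13 (f = 2/(-8 - 5) = 2/(-13) = 2*(-1/13) = -2/13 ≈ -0.15385)
p(B) = -8 + 4*B + 8*B**2 (p(B) = -8 + 4*((B**2 + B*B) + B) = -8 + 4*((B**2 + B**2) + B) = -8 + 4*(2*B**2 + B) = -8 + 4*(B + 2*B**2) = -8 + (4*B + 8*B**2) = -8 + 4*B + 8*B**2)
w = -4/13 (w = -2/13*2 = -4/13 ≈ -0.30769)
(151 + (-47 - w))*p(-12) = (151 + (-47 - 1*(-4/13)))*(-8 + 4*(-12) + 8*(-12)**2) = (151 + (-47 + 4/13))*(-8 - 48 + 8*144) = (151 - 607/13)*(-8 - 48 + 1152) = (1356/13)*1096 = 1486176/13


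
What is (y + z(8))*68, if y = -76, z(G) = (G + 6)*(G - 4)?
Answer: -1360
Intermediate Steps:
z(G) = (-4 + G)*(6 + G) (z(G) = (6 + G)*(-4 + G) = (-4 + G)*(6 + G))
(y + z(8))*68 = (-76 + (-24 + 8**2 + 2*8))*68 = (-76 + (-24 + 64 + 16))*68 = (-76 + 56)*68 = -20*68 = -1360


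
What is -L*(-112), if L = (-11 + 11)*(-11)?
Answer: 0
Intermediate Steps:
L = 0 (L = 0*(-11) = 0)
-L*(-112) = -0*(-112) = -1*0 = 0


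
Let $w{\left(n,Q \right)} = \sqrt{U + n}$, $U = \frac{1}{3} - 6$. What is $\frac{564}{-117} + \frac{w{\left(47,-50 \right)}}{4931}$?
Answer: $- \frac{188}{39} + \frac{2 \sqrt{93}}{14793} \approx -4.8192$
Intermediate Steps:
$U = - \frac{17}{3}$ ($U = \frac{1}{3} - 6 = - \frac{17}{3} \approx -5.6667$)
$w{\left(n,Q \right)} = \sqrt{- \frac{17}{3} + n}$
$\frac{564}{-117} + \frac{w{\left(47,-50 \right)}}{4931} = \frac{564}{-117} + \frac{\frac{1}{3} \sqrt{-51 + 9 \cdot 47}}{4931} = 564 \left(- \frac{1}{117}\right) + \frac{\sqrt{-51 + 423}}{3} \cdot \frac{1}{4931} = - \frac{188}{39} + \frac{\sqrt{372}}{3} \cdot \frac{1}{4931} = - \frac{188}{39} + \frac{2 \sqrt{93}}{3} \cdot \frac{1}{4931} = - \frac{188}{39} + \frac{2 \sqrt{93}}{14793}$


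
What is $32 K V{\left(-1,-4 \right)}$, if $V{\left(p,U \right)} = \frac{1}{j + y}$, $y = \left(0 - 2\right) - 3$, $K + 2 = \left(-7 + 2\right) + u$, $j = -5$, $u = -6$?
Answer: $\frac{208}{5} \approx 41.6$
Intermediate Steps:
$K = -13$ ($K = -2 + \left(\left(-7 + 2\right) - 6\right) = -2 - 11 = -13$)
$y = -5$ ($y = -2 - 3 = -5$)
$V{\left(p,U \right)} = - \frac{1}{10}$ ($V{\left(p,U \right)} = \frac{1}{-5 - 5} = \frac{1}{-10} = - \frac{1}{10}$)
$32 K V{\left(-1,-4 \right)} = 32 \left(-13\right) \left(- \frac{1}{10}\right) = \left(-416\right) \left(- \frac{1}{10}\right) = \frac{208}{5}$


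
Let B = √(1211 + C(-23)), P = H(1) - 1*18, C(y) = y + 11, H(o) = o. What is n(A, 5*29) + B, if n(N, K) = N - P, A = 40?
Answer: 57 + √1199 ≈ 91.627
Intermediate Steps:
C(y) = 11 + y
P = -17 (P = 1 - 1*18 = 1 - 18 = -17)
n(N, K) = 17 + N (n(N, K) = N - 1*(-17) = N + 17 = 17 + N)
B = √1199 (B = √(1211 + (11 - 23)) = √(1211 - 12) = √1199 ≈ 34.627)
n(A, 5*29) + B = (17 + 40) + √1199 = 57 + √1199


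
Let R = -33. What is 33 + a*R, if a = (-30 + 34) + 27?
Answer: -990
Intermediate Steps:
a = 31 (a = 4 + 27 = 31)
33 + a*R = 33 + 31*(-33) = 33 - 1023 = -990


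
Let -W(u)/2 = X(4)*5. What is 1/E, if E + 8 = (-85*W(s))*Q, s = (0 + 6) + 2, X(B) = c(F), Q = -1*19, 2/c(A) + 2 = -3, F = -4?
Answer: 1/6452 ≈ 0.00015499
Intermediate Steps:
c(A) = -⅖ (c(A) = 2/(-2 - 3) = 2/(-5) = 2*(-⅕) = -⅖)
Q = -19
X(B) = -⅖
s = 8 (s = 6 + 2 = 8)
W(u) = 4 (W(u) = -(-4)*5/5 = -2*(-2) = 4)
E = 6452 (E = -8 - 85*4*(-19) = -8 - 340*(-19) = -8 + 6460 = 6452)
1/E = 1/6452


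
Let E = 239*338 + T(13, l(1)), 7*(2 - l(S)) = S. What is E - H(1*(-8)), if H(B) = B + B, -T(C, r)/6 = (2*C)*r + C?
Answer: 563012/7 ≈ 80430.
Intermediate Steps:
l(S) = 2 - S/7
T(C, r) = -6*C - 12*C*r (T(C, r) = -6*((2*C)*r + C) = -6*(2*C*r + C) = -6*(C + 2*C*r) = -6*C - 12*C*r)
H(B) = 2*B
E = 562900/7 (E = 239*338 - 6*13*(1 + 2*(2 - 1/7*1)) = 80782 - 6*13*(1 + 2*(2 - 1/7)) = 80782 - 6*13*(1 + 2*(13/7)) = 80782 - 6*13*(1 + 26/7) = 80782 - 6*13*33/7 = 80782 - 2574/7 = 562900/7 ≈ 80414.)
E - H(1*(-8)) = 562900/7 - 2*1*(-8) = 562900/7 - 2*(-8) = 562900/7 - 1*(-16) = 562900/7 + 16 = 563012/7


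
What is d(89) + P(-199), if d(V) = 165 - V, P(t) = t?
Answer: -123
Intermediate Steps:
d(89) + P(-199) = (165 - 1*89) - 199 = (165 - 89) - 199 = 76 - 199 = -123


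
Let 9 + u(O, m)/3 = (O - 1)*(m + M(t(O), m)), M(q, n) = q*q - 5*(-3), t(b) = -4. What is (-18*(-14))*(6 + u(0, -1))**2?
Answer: 3104892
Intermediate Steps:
M(q, n) = 15 + q**2 (M(q, n) = q**2 + 15 = 15 + q**2)
u(O, m) = -27 + 3*(-1 + O)*(31 + m) (u(O, m) = -27 + 3*((O - 1)*(m + (15 + (-4)**2))) = -27 + 3*((-1 + O)*(m + (15 + 16))) = -27 + 3*((-1 + O)*(m + 31)) = -27 + 3*((-1 + O)*(31 + m)) = -27 + 3*(-1 + O)*(31 + m))
(-18*(-14))*(6 + u(0, -1))**2 = (-18*(-14))*(6 + (-120 - 3*(-1) + 93*0 + 3*0*(-1)))**2 = 252*(6 + (-120 + 3 + 0 + 0))**2 = 252*(6 - 117)**2 = 252*(-111)**2 = 252*12321 = 3104892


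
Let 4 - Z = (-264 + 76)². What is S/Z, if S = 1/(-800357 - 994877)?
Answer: 1/63443569560 ≈ 1.5762e-11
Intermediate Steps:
S = -1/1795234 (S = 1/(-1795234) = -1/1795234 ≈ -5.5703e-7)
Z = -35340 (Z = 4 - (-264 + 76)² = 4 - 1*(-188)² = 4 - 1*35344 = 4 - 35344 = -35340)
S/Z = -1/1795234/(-35340) = -1/1795234*(-1/35340) = 1/63443569560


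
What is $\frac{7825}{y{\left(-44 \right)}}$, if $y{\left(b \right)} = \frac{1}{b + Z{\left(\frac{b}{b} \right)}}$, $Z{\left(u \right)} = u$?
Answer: $-336475$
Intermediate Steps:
$y{\left(b \right)} = \frac{1}{1 + b}$ ($y{\left(b \right)} = \frac{1}{b + \frac{b}{b}} = \frac{1}{b + 1} = \frac{1}{1 + b}$)
$\frac{7825}{y{\left(-44 \right)}} = \frac{7825}{\frac{1}{1 - 44}} = \frac{7825}{\frac{1}{-43}} = \frac{7825}{- \frac{1}{43}} = 7825 \left(-43\right) = -336475$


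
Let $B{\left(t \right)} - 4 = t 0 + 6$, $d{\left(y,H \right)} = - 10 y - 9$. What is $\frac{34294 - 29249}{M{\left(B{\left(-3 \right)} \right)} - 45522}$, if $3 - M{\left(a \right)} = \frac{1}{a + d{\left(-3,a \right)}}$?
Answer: $- \frac{31279}{282218} \approx -0.11083$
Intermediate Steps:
$d{\left(y,H \right)} = -9 - 10 y$
$B{\left(t \right)} = 10$ ($B{\left(t \right)} = 4 + \left(t 0 + 6\right) = 4 + \left(0 + 6\right) = 4 + 6 = 10$)
$M{\left(a \right)} = 3 - \frac{1}{21 + a}$ ($M{\left(a \right)} = 3 - \frac{1}{a - -21} = 3 - \frac{1}{a + \left(-9 + 30\right)} = 3 - \frac{1}{a + 21} = 3 - \frac{1}{21 + a}$)
$\frac{34294 - 29249}{M{\left(B{\left(-3 \right)} \right)} - 45522} = \frac{34294 - 29249}{\frac{62 + 3 \cdot 10}{21 + 10} - 45522} = \frac{5045}{\frac{62 + 30}{31} - 45522} = \frac{5045}{\frac{1}{31} \cdot 92 - 45522} = \frac{5045}{\frac{92}{31} - 45522} = \frac{5045}{- \frac{1411090}{31}} = 5045 \left(- \frac{31}{1411090}\right) = - \frac{31279}{282218}$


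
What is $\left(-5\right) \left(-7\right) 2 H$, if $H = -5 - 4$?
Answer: $-630$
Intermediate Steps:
$H = -9$ ($H = -5 - 4 = -9$)
$\left(-5\right) \left(-7\right) 2 H = \left(-5\right) \left(-7\right) 2 \left(-9\right) = 35 \left(-18\right) = -630$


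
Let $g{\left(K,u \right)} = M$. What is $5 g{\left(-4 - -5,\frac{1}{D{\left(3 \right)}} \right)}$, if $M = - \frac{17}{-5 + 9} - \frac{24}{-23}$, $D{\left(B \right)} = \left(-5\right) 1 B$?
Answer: $- \frac{1475}{92} \approx -16.033$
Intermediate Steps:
$D{\left(B \right)} = - 5 B$
$M = - \frac{295}{92}$ ($M = - \frac{17}{4} - - \frac{24}{23} = \left(-17\right) \frac{1}{4} + \frac{24}{23} = - \frac{17}{4} + \frac{24}{23} = - \frac{295}{92} \approx -3.2065$)
$g{\left(K,u \right)} = - \frac{295}{92}$
$5 g{\left(-4 - -5,\frac{1}{D{\left(3 \right)}} \right)} = 5 \left(- \frac{295}{92}\right) = - \frac{1475}{92}$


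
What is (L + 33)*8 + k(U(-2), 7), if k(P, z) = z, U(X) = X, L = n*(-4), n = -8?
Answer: 527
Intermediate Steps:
L = 32 (L = -8*(-4) = 32)
(L + 33)*8 + k(U(-2), 7) = (32 + 33)*8 + 7 = 65*8 + 7 = 520 + 7 = 527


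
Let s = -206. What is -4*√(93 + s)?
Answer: -4*I*√113 ≈ -42.521*I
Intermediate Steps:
-4*√(93 + s) = -4*√(93 - 206) = -4*I*√113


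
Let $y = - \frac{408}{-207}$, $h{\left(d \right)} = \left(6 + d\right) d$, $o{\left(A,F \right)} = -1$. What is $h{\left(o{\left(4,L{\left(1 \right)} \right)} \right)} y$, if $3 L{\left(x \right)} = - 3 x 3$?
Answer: $- \frac{680}{69} \approx -9.8551$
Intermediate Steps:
$L{\left(x \right)} = - 3 x$ ($L{\left(x \right)} = \frac{- 3 x 3}{3} = \frac{\left(-9\right) x}{3} = - 3 x$)
$h{\left(d \right)} = d \left(6 + d\right)$
$y = \frac{136}{69}$ ($y = \left(-408\right) \left(- \frac{1}{207}\right) = \frac{136}{69} \approx 1.971$)
$h{\left(o{\left(4,L{\left(1 \right)} \right)} \right)} y = - (6 - 1) \frac{136}{69} = \left(-1\right) 5 \cdot \frac{136}{69} = \left(-5\right) \frac{136}{69} = - \frac{680}{69}$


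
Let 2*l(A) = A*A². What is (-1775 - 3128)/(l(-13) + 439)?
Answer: 9806/1319 ≈ 7.4344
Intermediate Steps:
l(A) = A³/2 (l(A) = (A*A²)/2 = A³/2)
(-1775 - 3128)/(l(-13) + 439) = (-1775 - 3128)/((½)*(-13)³ + 439) = -4903/((½)*(-2197) + 439) = -4903/(-2197/2 + 439) = -4903/(-1319/2) = -4903*(-2/1319) = 9806/1319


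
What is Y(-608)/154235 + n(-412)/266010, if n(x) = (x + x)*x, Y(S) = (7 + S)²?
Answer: 14844400969/4102805235 ≈ 3.6181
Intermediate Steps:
n(x) = 2*x² (n(x) = (2*x)*x = 2*x²)
Y(-608)/154235 + n(-412)/266010 = (7 - 608)²/154235 + (2*(-412)²)/266010 = (-601)²*(1/154235) + (2*169744)*(1/266010) = 361201*(1/154235) + 339488*(1/266010) = 361201/154235 + 169744/133005 = 14844400969/4102805235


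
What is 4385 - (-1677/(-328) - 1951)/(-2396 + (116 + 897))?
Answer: 1988502989/453624 ≈ 4383.6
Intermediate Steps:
4385 - (-1677/(-328) - 1951)/(-2396 + (116 + 897)) = 4385 - (-1677*(-1/328) - 1951)/(-2396 + 1013) = 4385 - (1677/328 - 1951)/(-1383) = 4385 - (-638251)*(-1)/(328*1383) = 4385 - 1*638251/453624 = 4385 - 638251/453624 = 1988502989/453624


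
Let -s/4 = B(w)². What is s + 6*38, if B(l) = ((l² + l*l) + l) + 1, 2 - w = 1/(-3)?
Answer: -47068/81 ≈ -581.09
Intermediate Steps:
w = 7/3 (w = 2 - 1/(-3) = 2 - 1*(-⅓) = 2 + ⅓ = 7/3 ≈ 2.3333)
B(l) = 1 + l + 2*l² (B(l) = ((l² + l²) + l) + 1 = (2*l² + l) + 1 = (l + 2*l²) + 1 = 1 + l + 2*l²)
s = -65536/81 (s = -4*(1 + 7/3 + 2*(7/3)²)² = -4*(1 + 7/3 + 2*(49/9))² = -4*(1 + 7/3 + 98/9)² = -4*(128/9)² = -4*16384/81 = -65536/81 ≈ -809.09)
s + 6*38 = -65536/81 + 6*38 = -65536/81 + 228 = -47068/81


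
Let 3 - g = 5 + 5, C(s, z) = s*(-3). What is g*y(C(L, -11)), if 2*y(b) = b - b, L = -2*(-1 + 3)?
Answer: 0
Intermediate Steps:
L = -4 (L = -2*2 = -4)
C(s, z) = -3*s
y(b) = 0 (y(b) = (b - b)/2 = (½)*0 = 0)
g = -7 (g = 3 - (5 + 5) = 3 - 1*10 = 3 - 10 = -7)
g*y(C(L, -11)) = -7*0 = 0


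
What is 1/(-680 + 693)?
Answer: 1/13 ≈ 0.076923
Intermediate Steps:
1/(-680 + 693) = 1/13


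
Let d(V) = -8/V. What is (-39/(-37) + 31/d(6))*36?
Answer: -29565/37 ≈ -799.05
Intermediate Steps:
(-39/(-37) + 31/d(6))*36 = (-39/(-37) + 31/((-8/6)))*36 = (-39*(-1/37) + 31/((-8*⅙)))*36 = (39/37 + 31/(-4/3))*36 = (39/37 + 31*(-¾))*36 = (39/37 - 93/4)*36 = -3285/148*36 = -29565/37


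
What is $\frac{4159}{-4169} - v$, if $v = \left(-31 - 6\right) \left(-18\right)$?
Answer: $- \frac{2780713}{4169} \approx -667.0$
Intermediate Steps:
$v = 666$ ($v = \left(-37\right) \left(-18\right) = 666$)
$\frac{4159}{-4169} - v = \frac{4159}{-4169} - 666 = 4159 \left(- \frac{1}{4169}\right) - 666 = - \frac{4159}{4169} - 666 = - \frac{2780713}{4169}$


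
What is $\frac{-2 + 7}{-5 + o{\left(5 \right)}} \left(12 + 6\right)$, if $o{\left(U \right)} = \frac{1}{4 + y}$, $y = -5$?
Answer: $-15$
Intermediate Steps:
$o{\left(U \right)} = -1$ ($o{\left(U \right)} = \frac{1}{4 - 5} = \frac{1}{-1} = -1$)
$\frac{-2 + 7}{-5 + o{\left(5 \right)}} \left(12 + 6\right) = \frac{-2 + 7}{-5 - 1} \left(12 + 6\right) = \frac{5}{-6} \cdot 18 = 5 \left(- \frac{1}{6}\right) 18 = \left(- \frac{5}{6}\right) 18 = -15$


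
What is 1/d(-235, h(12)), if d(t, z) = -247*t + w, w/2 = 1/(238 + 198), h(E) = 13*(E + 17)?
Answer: 218/12653811 ≈ 1.7228e-5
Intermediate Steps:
h(E) = 221 + 13*E (h(E) = 13*(17 + E) = 221 + 13*E)
w = 1/218 (w = 2/(238 + 198) = 2/436 = 2*(1/436) = 1/218 ≈ 0.0045872)
d(t, z) = 1/218 - 247*t (d(t, z) = -247*t + 1/218 = 1/218 - 247*t)
1/d(-235, h(12)) = 1/(1/218 - 247*(-235)) = 1/(1/218 + 58045) = 1/(12653811/218) = 218/12653811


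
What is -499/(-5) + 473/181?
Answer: 92684/905 ≈ 102.41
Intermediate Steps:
-499/(-5) + 473/181 = -499*(-1/5) + 473*(1/181) = 499/5 + 473/181 = 92684/905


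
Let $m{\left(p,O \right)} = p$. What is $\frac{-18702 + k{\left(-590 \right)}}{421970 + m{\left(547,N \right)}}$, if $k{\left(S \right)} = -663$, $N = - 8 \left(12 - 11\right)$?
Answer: $- \frac{6455}{140839} \approx -0.045832$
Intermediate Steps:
$N = -8$ ($N = \left(-8\right) 1 = -8$)
$\frac{-18702 + k{\left(-590 \right)}}{421970 + m{\left(547,N \right)}} = \frac{-18702 - 663}{421970 + 547} = - \frac{19365}{422517} = \left(-19365\right) \frac{1}{422517} = - \frac{6455}{140839}$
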